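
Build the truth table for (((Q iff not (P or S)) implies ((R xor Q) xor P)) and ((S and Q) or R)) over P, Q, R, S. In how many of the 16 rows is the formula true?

P  Q  R  S  |  (P or S)  not (P or S)  (Q iff not (P or S))  (R xor Q)  ((R xor Q) xor P)  (S and Q)  ((S and Q) or R)  φ
1  1  1  1  |     1           0                 0                0              1              1             1          1
1  1  1  0  |     1           0                 0                0              1              0             1          1
1  1  0  1  |     1           0                 0                1              0              1             1          1
1  1  0  0  |     1           0                 0                1              0              0             0          0
1  0  1  1  |     1           0                 1                1              0              0             1          0
1  0  1  0  |     1           0                 1                1              0              0             1          0
1  0  0  1  |     1           0                 1                0              1              0             0          0
1  0  0  0  |     1           0                 1                0              1              0             0          0
0  1  1  1  |     1           0                 0                0              0              1             1          1
0  1  1  0  |     0           1                 1                0              0              0             1          0
0  1  0  1  |     1           0                 0                1              1              1             1          1
0  1  0  0  |     0           1                 1                1              1              0             0          0
0  0  1  1  |     1           0                 1                1              1              0             1          1
0  0  1  0  |     0           1                 0                1              1              0             1          1
0  0  0  1  |     1           0                 1                0              0              0             0          0
0  0  0  0  |     0           1                 0                0              0              0             0          0
The formula is true on 7 of the 16 rows.

7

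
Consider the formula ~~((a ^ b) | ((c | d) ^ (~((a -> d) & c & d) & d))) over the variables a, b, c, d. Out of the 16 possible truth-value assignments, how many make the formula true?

12

a  b  c  d     (a ^ b)  (c | d)  (a -> d)  ((a -> d) & c & d)  ~((a -> d) & c & d)  (~((a -> d) & c & d) & d)  φ
1  1  1  1        0        1        1              1                    0                       0              1
1  1  1  0        0        1        0              0                    1                       0              1
1  1  0  1        0        1        1              0                    1                       1              0
1  1  0  0        0        0        0              0                    1                       0              0
1  0  1  1        1        1        1              1                    0                       0              1
1  0  1  0        1        1        0              0                    1                       0              1
1  0  0  1        1        1        1              0                    1                       1              1
1  0  0  0        1        0        0              0                    1                       0              1
0  1  1  1        1        1        1              1                    0                       0              1
0  1  1  0        1        1        1              0                    1                       0              1
0  1  0  1        1        1        1              0                    1                       1              1
0  1  0  0        1        0        1              0                    1                       0              1
0  0  1  1        0        1        1              1                    0                       0              1
0  0  1  0        0        1        1              0                    1                       0              1
0  0  0  1        0        1        1              0                    1                       1              0
0  0  0  0        0        0        1              0                    1                       0              0
The formula is true on 12 of the 16 rows.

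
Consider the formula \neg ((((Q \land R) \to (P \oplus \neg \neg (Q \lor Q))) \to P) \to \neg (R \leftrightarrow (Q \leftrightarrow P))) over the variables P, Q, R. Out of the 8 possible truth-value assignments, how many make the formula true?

2

P  Q  R  |  (Q \land R)  (Q \lor Q)  \neg (Q \lor Q)  \neg \neg (Q \lor Q)  (Q \leftrightarrow P)  φ
1  1  1  |       1           1              0                  1                      1            1
1  1  0  |       0           1              0                  1                      1            0
1  0  1  |       0           0              1                  0                      0            0
1  0  0  |       0           0              1                  0                      0            1
0  1  1  |       1           1              0                  1                      0            0
0  1  0  |       0           1              0                  1                      0            0
0  0  1  |       0           0              1                  0                      1            0
0  0  0  |       0           0              1                  0                      1            0
The formula is true on 2 of the 8 rows.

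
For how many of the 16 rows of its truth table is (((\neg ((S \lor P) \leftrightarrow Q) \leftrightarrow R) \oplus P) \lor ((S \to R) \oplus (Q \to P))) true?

P  Q  R  S  |  (S \lor P)  (S \to R)  (Q \to P)  ((S \to R) \oplus (Q \to P))  φ
F  F  F  F  |      F           T          T                   F                T
F  F  F  T  |      T           F          T                   T                T
F  F  T  F  |      F           T          T                   F                F
F  F  T  T  |      T           T          T                   F                T
F  T  F  F  |      F           T          F                   T                T
F  T  F  T  |      T           F          F                   F                T
F  T  T  F  |      F           T          F                   T                T
F  T  T  T  |      T           T          F                   T                T
T  F  F  F  |      T           T          T                   F                T
T  F  F  T  |      T           F          T                   T                T
T  F  T  F  |      T           T          T                   F                F
T  F  T  T  |      T           T          T                   F                F
T  T  F  F  |      T           T          T                   F                F
T  T  F  T  |      T           F          T                   T                T
T  T  T  F  |      T           T          T                   F                T
T  T  T  T  |      T           T          T                   F                T
The formula is true on 12 of the 16 rows.

12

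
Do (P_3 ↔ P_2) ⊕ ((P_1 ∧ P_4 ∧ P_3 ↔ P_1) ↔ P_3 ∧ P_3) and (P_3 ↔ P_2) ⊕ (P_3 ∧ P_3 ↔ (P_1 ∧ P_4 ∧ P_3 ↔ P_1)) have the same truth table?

P_1 | P_2 | P_3 | P_4 | φ | ψ
--- | --- | --- | --- | - | -
 F  |  F  |  F  |  F  | T | T
 F  |  F  |  F  |  T  | T | T
 F  |  F  |  T  |  F  | T | T
 F  |  F  |  T  |  T  | T | T
 F  |  T  |  F  |  F  | F | F
 F  |  T  |  F  |  T  | F | F
 F  |  T  |  T  |  F  | F | F
 F  |  T  |  T  |  T  | F | F
 T  |  F  |  F  |  F  | F | F
 T  |  F  |  F  |  T  | F | F
 T  |  F  |  T  |  F  | F | F
 T  |  F  |  T  |  T  | T | T
 T  |  T  |  F  |  F  | T | T
 T  |  T  |  F  |  T  | T | T
 T  |  T  |  T  |  F  | T | T
 T  |  T  |  T  |  T  | F | F
The columns for φ and ψ agree on every row, so they are logically equivalent.

equivalent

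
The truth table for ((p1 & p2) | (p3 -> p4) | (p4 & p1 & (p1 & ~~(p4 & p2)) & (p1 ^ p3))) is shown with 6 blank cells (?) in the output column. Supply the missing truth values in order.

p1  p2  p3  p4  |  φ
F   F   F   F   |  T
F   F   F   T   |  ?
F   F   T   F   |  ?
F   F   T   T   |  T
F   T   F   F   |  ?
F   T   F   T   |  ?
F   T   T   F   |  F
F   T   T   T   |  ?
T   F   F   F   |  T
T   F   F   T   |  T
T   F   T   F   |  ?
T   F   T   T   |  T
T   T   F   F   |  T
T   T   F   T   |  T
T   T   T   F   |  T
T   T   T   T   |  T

Row p1=F, p2=F, p3=F, p4=T: (p1 & p2) = F, (p3 -> p4) = T, (p4 & p1 & (p1 & ~~(p4 & p2)) & (p1 ^ p3)) = F, so the formula = T.
Row p1=F, p2=F, p3=T, p4=F: (p1 & p2) = F, (p3 -> p4) = F, (p4 & p1 & (p1 & ~~(p4 & p2)) & (p1 ^ p3)) = F, so the formula = F.
Row p1=F, p2=T, p3=F, p4=F: (p1 & p2) = F, (p3 -> p4) = T, (p4 & p1 & (p1 & ~~(p4 & p2)) & (p1 ^ p3)) = F, so the formula = T.
Row p1=F, p2=T, p3=F, p4=T: (p1 & p2) = F, (p3 -> p4) = T, (p4 & p1 & (p1 & ~~(p4 & p2)) & (p1 ^ p3)) = F, so the formula = T.
Row p1=F, p2=T, p3=T, p4=T: (p1 & p2) = F, (p3 -> p4) = T, (p4 & p1 & (p1 & ~~(p4 & p2)) & (p1 ^ p3)) = F, so the formula = T.
Row p1=T, p2=F, p3=T, p4=F: (p1 & p2) = F, (p3 -> p4) = F, (p4 & p1 & (p1 & ~~(p4 & p2)) & (p1 ^ p3)) = F, so the formula = F.

T, F, T, T, T, F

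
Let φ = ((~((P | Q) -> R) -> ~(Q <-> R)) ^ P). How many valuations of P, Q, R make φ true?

P  Q  R  |  φ
0  0  0  |  1
0  0  1  |  1
0  1  0  |  1
0  1  1  |  1
1  0  0  |  1
1  0  1  |  0
1  1  0  |  0
1  1  1  |  0
The formula is true on 5 of the 8 rows.

5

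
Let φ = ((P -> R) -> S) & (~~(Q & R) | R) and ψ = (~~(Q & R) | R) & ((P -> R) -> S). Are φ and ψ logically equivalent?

P  Q  R  S  |  φ  ψ
0  0  0  0  |  0  0
0  0  0  1  |  0  0
0  0  1  0  |  0  0
0  0  1  1  |  1  1
0  1  0  0  |  0  0
0  1  0  1  |  0  0
0  1  1  0  |  0  0
0  1  1  1  |  1  1
1  0  0  0  |  0  0
1  0  0  1  |  0  0
1  0  1  0  |  0  0
1  0  1  1  |  1  1
1  1  0  0  |  0  0
1  1  0  1  |  0  0
1  1  1  0  |  0  0
1  1  1  1  |  1  1
The columns for φ and ψ agree on every row, so they are logically equivalent.

equivalent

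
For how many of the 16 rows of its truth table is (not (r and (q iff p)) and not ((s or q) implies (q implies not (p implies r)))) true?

p  q  r  s  |  (q iff p)  (r and (q iff p))  not (r and (q iff p))  (s or q)  (p implies r)  not (p implies r)  φ
F  F  F  F  |      T              F                    T               F            T                F          F
F  F  F  T  |      T              F                    T               T            T                F          F
F  F  T  F  |      T              T                    F               F            T                F          F
F  F  T  T  |      T              T                    F               T            T                F          F
F  T  F  F  |      F              F                    T               T            T                F          T
F  T  F  T  |      F              F                    T               T            T                F          T
F  T  T  F  |      F              F                    T               T            T                F          T
F  T  T  T  |      F              F                    T               T            T                F          T
T  F  F  F  |      F              F                    T               F            F                T          F
T  F  F  T  |      F              F                    T               T            F                T          F
T  F  T  F  |      F              F                    T               F            T                F          F
T  F  T  T  |      F              F                    T               T            T                F          F
T  T  F  F  |      T              F                    T               T            F                T          F
T  T  F  T  |      T              F                    T               T            F                T          F
T  T  T  F  |      T              T                    F               T            T                F          F
T  T  T  T  |      T              T                    F               T            T                F          F
The formula is true on 4 of the 16 rows.

4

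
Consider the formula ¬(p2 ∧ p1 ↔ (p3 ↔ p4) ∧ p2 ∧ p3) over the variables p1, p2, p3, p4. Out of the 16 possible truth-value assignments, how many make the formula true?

p1 | p2 | p3 | p4 | (p2 ∧ p1) | (p3 ↔ p4) | (p2 ∧ p3) | ((p3 ↔ p4) ∧ (p2 ∧ p3)) | φ
-- | -- | -- | -- | --------- | --------- | --------- | ----------------------- | -
T  | T  | T  | T  |     T     |     T     |     T     |            T            | F
T  | T  | T  | F  |     T     |     F     |     T     |            F            | T
T  | T  | F  | T  |     T     |     F     |     F     |            F            | T
T  | T  | F  | F  |     T     |     T     |     F     |            F            | T
T  | F  | T  | T  |     F     |     T     |     F     |            F            | F
T  | F  | T  | F  |     F     |     F     |     F     |            F            | F
T  | F  | F  | T  |     F     |     F     |     F     |            F            | F
T  | F  | F  | F  |     F     |     T     |     F     |            F            | F
F  | T  | T  | T  |     F     |     T     |     T     |            T            | T
F  | T  | T  | F  |     F     |     F     |     T     |            F            | F
F  | T  | F  | T  |     F     |     F     |     F     |            F            | F
F  | T  | F  | F  |     F     |     T     |     F     |            F            | F
F  | F  | T  | T  |     F     |     T     |     F     |            F            | F
F  | F  | T  | F  |     F     |     F     |     F     |            F            | F
F  | F  | F  | T  |     F     |     F     |     F     |            F            | F
F  | F  | F  | F  |     F     |     T     |     F     |            F            | F
The formula is true on 4 of the 16 rows.

4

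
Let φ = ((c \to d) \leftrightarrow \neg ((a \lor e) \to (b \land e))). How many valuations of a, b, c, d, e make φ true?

a | b | c | d | e | φ
- | - | - | - | - | -
1 | 1 | 1 | 1 | 1 | 0
1 | 1 | 1 | 1 | 0 | 1
1 | 1 | 1 | 0 | 1 | 1
1 | 1 | 1 | 0 | 0 | 0
1 | 1 | 0 | 1 | 1 | 0
1 | 1 | 0 | 1 | 0 | 1
1 | 1 | 0 | 0 | 1 | 0
1 | 1 | 0 | 0 | 0 | 1
1 | 0 | 1 | 1 | 1 | 1
1 | 0 | 1 | 1 | 0 | 1
1 | 0 | 1 | 0 | 1 | 0
1 | 0 | 1 | 0 | 0 | 0
1 | 0 | 0 | 1 | 1 | 1
1 | 0 | 0 | 1 | 0 | 1
1 | 0 | 0 | 0 | 1 | 1
1 | 0 | 0 | 0 | 0 | 1
0 | 1 | 1 | 1 | 1 | 0
0 | 1 | 1 | 1 | 0 | 0
0 | 1 | 1 | 0 | 1 | 1
0 | 1 | 1 | 0 | 0 | 1
0 | 1 | 0 | 1 | 1 | 0
0 | 1 | 0 | 1 | 0 | 0
0 | 1 | 0 | 0 | 1 | 0
0 | 1 | 0 | 0 | 0 | 0
0 | 0 | 1 | 1 | 1 | 1
0 | 0 | 1 | 1 | 0 | 0
0 | 0 | 1 | 0 | 1 | 0
0 | 0 | 1 | 0 | 0 | 1
0 | 0 | 0 | 1 | 1 | 1
0 | 0 | 0 | 1 | 0 | 0
0 | 0 | 0 | 0 | 1 | 1
0 | 0 | 0 | 0 | 0 | 0
The formula is true on 16 of the 32 rows.

16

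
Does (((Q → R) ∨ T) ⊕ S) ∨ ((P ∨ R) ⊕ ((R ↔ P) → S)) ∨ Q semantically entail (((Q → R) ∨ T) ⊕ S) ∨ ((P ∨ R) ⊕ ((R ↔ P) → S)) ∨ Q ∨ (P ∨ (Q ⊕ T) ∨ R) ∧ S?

yes

P  Q  R  S  T  |  φ  ψ
T  T  T  T  T  |  T  T
T  T  T  T  F  |  T  T
T  T  T  F  T  |  T  T
T  T  T  F  F  |  T  T
T  T  F  T  T  |  T  T
T  T  F  T  F  |  T  T
T  T  F  F  T  |  T  T
T  T  F  F  F  |  T  T
T  F  T  T  T  |  F  T
T  F  T  T  F  |  F  T
T  F  T  F  T  |  T  T
T  F  T  F  F  |  T  T
T  F  F  T  T  |  F  T
T  F  F  T  F  |  F  T
T  F  F  F  T  |  T  T
T  F  F  F  F  |  T  T
F  T  T  T  T  |  T  T
F  T  T  T  F  |  T  T
F  T  T  F  T  |  T  T
F  T  T  F  F  |  T  T
F  T  F  T  T  |  T  T
F  T  F  T  F  |  T  T
F  T  F  F  T  |  T  T
F  T  F  F  F  |  T  T
F  F  T  T  T  |  F  T
F  F  T  T  F  |  F  T
F  F  T  F  T  |  T  T
F  F  T  F  F  |  T  T
F  F  F  T  T  |  T  T
F  F  F  T  F  |  T  T
F  F  F  F  T  |  T  T
F  F  F  F  F  |  T  T
In every row where φ is true, ψ is also true, so φ ⊨ ψ.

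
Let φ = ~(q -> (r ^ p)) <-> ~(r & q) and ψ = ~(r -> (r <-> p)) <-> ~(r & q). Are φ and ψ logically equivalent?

p  q  r  |  φ  ψ
F  F  F  |  F  F
F  F  T  |  F  T
F  T  F  |  T  F
F  T  T  |  T  F
T  F  F  |  F  F
T  F  T  |  F  F
T  T  F  |  F  F
T  T  T  |  F  T
The columns differ at p=F, q=F, r=T (φ=F, ψ=T), so they are not equivalent.

not equivalent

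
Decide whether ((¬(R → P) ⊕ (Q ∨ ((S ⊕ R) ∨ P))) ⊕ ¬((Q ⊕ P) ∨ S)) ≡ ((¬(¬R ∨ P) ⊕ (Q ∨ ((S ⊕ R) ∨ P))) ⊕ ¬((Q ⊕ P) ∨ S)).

P  Q  R  S  |  φ  ψ
1  1  1  1  |  1  1
1  1  1  0  |  0  0
1  1  0  1  |  1  1
1  1  0  0  |  0  0
1  0  1  1  |  1  1
1  0  1  0  |  1  1
1  0  0  1  |  1  1
1  0  0  0  |  1  1
0  1  1  1  |  0  0
0  1  1  0  |  0  0
0  1  0  1  |  1  1
0  1  0  0  |  1  1
0  0  1  1  |  1  1
0  0  1  0  |  1  1
0  0  0  1  |  1  1
0  0  0  0  |  1  1
The columns for φ and ψ agree on every row, so they are logically equivalent.

equivalent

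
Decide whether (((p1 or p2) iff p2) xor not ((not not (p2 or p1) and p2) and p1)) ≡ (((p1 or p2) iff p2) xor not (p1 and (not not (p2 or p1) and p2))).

p1  p2  |  φ  ψ
T   T   |  T  T
T   F   |  T  T
F   T   |  F  F
F   F   |  F  F
The columns for φ and ψ agree on every row, so they are logically equivalent.

equivalent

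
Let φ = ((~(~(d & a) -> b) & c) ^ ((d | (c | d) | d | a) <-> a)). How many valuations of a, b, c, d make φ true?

a  b  c  d     (d & a)  ~(d & a)  (~(d & a) -> b)  ~(~(d & a) -> b)  (~(~(d & a) -> b) & c)  (c | d)  (d | (c | d) | d | a)  φ
T  T  T  T        T        F             T                F                    F                T               T            T
T  T  T  F        F        T             T                F                    F                T               T            T
T  T  F  T        T        F             T                F                    F                T               T            T
T  T  F  F        F        T             T                F                    F                F               T            T
T  F  T  T        T        F             T                F                    F                T               T            T
T  F  T  F        F        T             F                T                    T                T               T            F
T  F  F  T        T        F             T                F                    F                T               T            T
T  F  F  F        F        T             F                T                    F                F               T            T
F  T  T  T        F        T             T                F                    F                T               T            F
F  T  T  F        F        T             T                F                    F                T               T            F
F  T  F  T        F        T             T                F                    F                T               T            F
F  T  F  F        F        T             T                F                    F                F               F            T
F  F  T  T        F        T             F                T                    T                T               T            T
F  F  T  F        F        T             F                T                    T                T               T            T
F  F  F  T        F        T             F                T                    F                T               T            F
F  F  F  F        F        T             F                T                    F                F               F            T
The formula is true on 11 of the 16 rows.

11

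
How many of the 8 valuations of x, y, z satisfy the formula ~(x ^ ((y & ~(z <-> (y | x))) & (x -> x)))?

4

x | y | z || φ
T | T | T || F
T | T | F || T
T | F | T || F
T | F | F || F
F | T | T || T
F | T | F || F
F | F | T || T
F | F | F || T
The formula is true on 4 of the 8 rows.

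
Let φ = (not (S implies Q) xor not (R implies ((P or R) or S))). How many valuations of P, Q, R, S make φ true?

4

P  Q  R  S  |  φ
T  T  T  T  |  F
T  T  T  F  |  F
T  T  F  T  |  F
T  T  F  F  |  F
T  F  T  T  |  T
T  F  T  F  |  F
T  F  F  T  |  T
T  F  F  F  |  F
F  T  T  T  |  F
F  T  T  F  |  F
F  T  F  T  |  F
F  T  F  F  |  F
F  F  T  T  |  T
F  F  T  F  |  F
F  F  F  T  |  T
F  F  F  F  |  F
The formula is true on 4 of the 16 rows.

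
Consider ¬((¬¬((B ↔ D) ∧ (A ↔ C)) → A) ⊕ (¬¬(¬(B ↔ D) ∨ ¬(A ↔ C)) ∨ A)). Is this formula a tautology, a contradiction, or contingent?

tautology

A  B  C  D  |  (B ↔ D)  (A ↔ C)  ((B ↔ D) ∧ (A ↔ C))  ¬((B ↔ D) ∧ (A ↔ C))  ¬¬((B ↔ D) ∧ (A ↔ C))  (¬¬((B ↔ D) ∧ (A ↔ C)) → A)  ¬(B ↔ D)  ¬(A ↔ C)  (¬(B ↔ D) ∨ ¬(A ↔ C))  ¬(¬(B ↔ D) ∨ ¬(A ↔ C))  ¬¬(¬(B ↔ D) ∨ ¬(A ↔ C))  φ
F  F  F  F  |     T        T              T                    F                      T                         F                  F         F                F                      T                        F             T
F  F  F  T  |     F        T              F                    T                      F                         T                  T         F                T                      F                        T             T
F  F  T  F  |     T        F              F                    T                      F                         T                  F         T                T                      F                        T             T
F  F  T  T  |     F        F              F                    T                      F                         T                  T         T                T                      F                        T             T
F  T  F  F  |     F        T              F                    T                      F                         T                  T         F                T                      F                        T             T
F  T  F  T  |     T        T              T                    F                      T                         F                  F         F                F                      T                        F             T
F  T  T  F  |     F        F              F                    T                      F                         T                  T         T                T                      F                        T             T
F  T  T  T  |     T        F              F                    T                      F                         T                  F         T                T                      F                        T             T
T  F  F  F  |     T        F              F                    T                      F                         T                  F         T                T                      F                        T             T
T  F  F  T  |     F        F              F                    T                      F                         T                  T         T                T                      F                        T             T
T  F  T  F  |     T        T              T                    F                      T                         T                  F         F                F                      T                        F             T
T  F  T  T  |     F        T              F                    T                      F                         T                  T         F                T                      F                        T             T
T  T  F  F  |     F        F              F                    T                      F                         T                  T         T                T                      F                        T             T
T  T  F  T  |     T        F              F                    T                      F                         T                  F         T                T                      F                        T             T
T  T  T  F  |     F        T              F                    T                      F                         T                  T         F                T                      F                        T             T
T  T  T  T  |     T        T              T                    F                      T                         T                  F         F                F                      T                        F             T
Every row is T, so the formula is a tautology.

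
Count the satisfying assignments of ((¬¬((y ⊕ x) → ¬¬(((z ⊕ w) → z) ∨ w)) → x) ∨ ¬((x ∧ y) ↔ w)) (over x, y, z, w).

12

x | y | z | w | (y ⊕ x) | (z ⊕ w) | ((z ⊕ w) → z) | (((z ⊕ w) → z) ∨ w) | ¬(((z ⊕ w) → z) ∨ w) | ¬¬(((z ⊕ w) → z) ∨ w) | (x ∧ y) | ((x ∧ y) ↔ w) | ¬((x ∧ y) ↔ w) | φ
- | - | - | - | ------- | ------- | ------------- | ------------------- | -------------------- | --------------------- | ------- | ------------- | -------------- | -
0 | 0 | 0 | 0 |    0    |    0    |       1       |          1          |          0           |           1           |    0    |       1       |       0        | 0
0 | 0 | 0 | 1 |    0    |    1    |       0       |          1          |          0           |           1           |    0    |       0       |       1        | 1
0 | 0 | 1 | 0 |    0    |    1    |       1       |          1          |          0           |           1           |    0    |       1       |       0        | 0
0 | 0 | 1 | 1 |    0    |    0    |       1       |          1          |          0           |           1           |    0    |       0       |       1        | 1
0 | 1 | 0 | 0 |    1    |    0    |       1       |          1          |          0           |           1           |    0    |       1       |       0        | 0
0 | 1 | 0 | 1 |    1    |    1    |       0       |          1          |          0           |           1           |    0    |       0       |       1        | 1
0 | 1 | 1 | 0 |    1    |    1    |       1       |          1          |          0           |           1           |    0    |       1       |       0        | 0
0 | 1 | 1 | 1 |    1    |    0    |       1       |          1          |          0           |           1           |    0    |       0       |       1        | 1
1 | 0 | 0 | 0 |    1    |    0    |       1       |          1          |          0           |           1           |    0    |       1       |       0        | 1
1 | 0 | 0 | 1 |    1    |    1    |       0       |          1          |          0           |           1           |    0    |       0       |       1        | 1
1 | 0 | 1 | 0 |    1    |    1    |       1       |          1          |          0           |           1           |    0    |       1       |       0        | 1
1 | 0 | 1 | 1 |    1    |    0    |       1       |          1          |          0           |           1           |    0    |       0       |       1        | 1
1 | 1 | 0 | 0 |    0    |    0    |       1       |          1          |          0           |           1           |    1    |       0       |       1        | 1
1 | 1 | 0 | 1 |    0    |    1    |       0       |          1          |          0           |           1           |    1    |       1       |       0        | 1
1 | 1 | 1 | 0 |    0    |    1    |       1       |          1          |          0           |           1           |    1    |       0       |       1        | 1
1 | 1 | 1 | 1 |    0    |    0    |       1       |          1          |          0           |           1           |    1    |       1       |       0        | 1
The formula is true on 12 of the 16 rows.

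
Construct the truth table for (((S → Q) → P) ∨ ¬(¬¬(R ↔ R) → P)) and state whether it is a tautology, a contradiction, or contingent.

tautology

P | Q | R | S | φ
- | - | - | - | -
T | T | T | T | T
T | T | T | F | T
T | T | F | T | T
T | T | F | F | T
T | F | T | T | T
T | F | T | F | T
T | F | F | T | T
T | F | F | F | T
F | T | T | T | T
F | T | T | F | T
F | T | F | T | T
F | T | F | F | T
F | F | T | T | T
F | F | T | F | T
F | F | F | T | T
F | F | F | F | T
Every row is T, so the formula is a tautology.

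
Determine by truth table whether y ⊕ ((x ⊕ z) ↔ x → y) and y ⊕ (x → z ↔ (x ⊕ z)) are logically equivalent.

x | y | z || φ | ψ
T | T | T || T | T
T | T | F || F | T
T | F | T || T | F
T | F | F || F | F
F | T | T || F | F
F | T | F || T | T
F | F | T || T | T
F | F | F || F | F
The columns differ at x=T, y=T, z=F (φ=F, ψ=T), so they are not equivalent.

not equivalent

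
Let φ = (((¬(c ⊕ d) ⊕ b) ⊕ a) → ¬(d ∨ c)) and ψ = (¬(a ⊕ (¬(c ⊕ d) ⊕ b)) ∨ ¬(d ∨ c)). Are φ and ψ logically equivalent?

equivalent

a | b | c | d | φ | ψ
- | - | - | - | - | -
T | T | T | T | F | F
T | T | T | F | T | T
T | T | F | T | T | T
T | T | F | F | T | T
T | F | T | T | T | T
T | F | T | F | F | F
T | F | F | T | F | F
T | F | F | F | T | T
F | T | T | T | T | T
F | T | T | F | F | F
F | T | F | T | F | F
F | T | F | F | T | T
F | F | T | T | F | F
F | F | T | F | T | T
F | F | F | T | T | T
F | F | F | F | T | T
The columns for φ and ψ agree on every row, so they are logically equivalent.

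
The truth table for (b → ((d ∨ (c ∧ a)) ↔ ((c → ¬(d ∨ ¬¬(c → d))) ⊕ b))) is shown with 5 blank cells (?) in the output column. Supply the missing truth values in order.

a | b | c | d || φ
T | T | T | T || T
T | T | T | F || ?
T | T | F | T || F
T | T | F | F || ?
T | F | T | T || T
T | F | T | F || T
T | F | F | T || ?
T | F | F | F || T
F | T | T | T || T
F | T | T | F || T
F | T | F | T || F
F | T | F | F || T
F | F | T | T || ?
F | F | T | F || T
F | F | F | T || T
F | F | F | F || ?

F, T, T, T, T

Row a=T, b=T, c=T, d=F: ((d ∨ (c ∧ a)) ↔ ((c → ¬(d ∨ ¬¬(c → d))) ⊕ b)) = F, so the formula = F.
Row a=T, b=T, c=F, d=F: ((d ∨ (c ∧ a)) ↔ ((c → ¬(d ∨ ¬¬(c → d))) ⊕ b)) = T, so the formula = T.
Row a=T, b=F, c=F, d=T: ((d ∨ (c ∧ a)) ↔ ((c → ¬(d ∨ ¬¬(c → d))) ⊕ b)) = T, so the formula = T.
Row a=F, b=F, c=T, d=T: ((d ∨ (c ∧ a)) ↔ ((c → ¬(d ∨ ¬¬(c → d))) ⊕ b)) = F, so the formula = T.
Row a=F, b=F, c=F, d=F: ((d ∨ (c ∧ a)) ↔ ((c → ¬(d ∨ ¬¬(c → d))) ⊕ b)) = F, so the formula = T.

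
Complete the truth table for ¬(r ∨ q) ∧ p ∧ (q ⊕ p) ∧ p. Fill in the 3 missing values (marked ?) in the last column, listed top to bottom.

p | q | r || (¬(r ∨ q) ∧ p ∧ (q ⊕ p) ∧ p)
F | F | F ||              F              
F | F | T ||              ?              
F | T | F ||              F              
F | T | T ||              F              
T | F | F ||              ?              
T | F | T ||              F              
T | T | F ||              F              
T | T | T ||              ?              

F, T, F

Row p=F, q=F, r=T: ¬(r ∨ q) = F, (q ⊕ p) = F, so (¬(r ∨ q) ∧ p ∧ (q ⊕ p) ∧ p) = F.
Row p=T, q=F, r=F: ¬(r ∨ q) = T, (q ⊕ p) = T, so (¬(r ∨ q) ∧ p ∧ (q ⊕ p) ∧ p) = T.
Row p=T, q=T, r=T: ¬(r ∨ q) = F, (q ⊕ p) = F, so (¬(r ∨ q) ∧ p ∧ (q ⊕ p) ∧ p) = F.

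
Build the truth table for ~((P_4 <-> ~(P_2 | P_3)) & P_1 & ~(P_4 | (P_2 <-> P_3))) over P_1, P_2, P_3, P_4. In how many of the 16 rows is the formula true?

P_1  P_2  P_3  P_4  |  φ
 T    T    T    T   |  T
 T    T    T    F   |  T
 T    T    F    T   |  T
 T    T    F    F   |  F
 T    F    T    T   |  T
 T    F    T    F   |  F
 T    F    F    T   |  T
 T    F    F    F   |  T
 F    T    T    T   |  T
 F    T    T    F   |  T
 F    T    F    T   |  T
 F    T    F    F   |  T
 F    F    T    T   |  T
 F    F    T    F   |  T
 F    F    F    T   |  T
 F    F    F    F   |  T
The formula is true on 14 of the 16 rows.

14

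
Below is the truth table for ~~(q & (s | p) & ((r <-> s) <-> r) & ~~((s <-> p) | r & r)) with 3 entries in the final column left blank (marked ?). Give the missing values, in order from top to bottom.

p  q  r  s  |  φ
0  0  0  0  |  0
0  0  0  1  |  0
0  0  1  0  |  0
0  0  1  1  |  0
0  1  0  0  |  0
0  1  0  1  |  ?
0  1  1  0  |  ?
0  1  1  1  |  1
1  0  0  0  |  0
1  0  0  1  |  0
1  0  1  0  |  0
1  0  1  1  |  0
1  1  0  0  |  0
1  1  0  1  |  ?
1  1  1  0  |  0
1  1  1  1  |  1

0, 0, 1

Row p=0, q=1, r=0, s=1: (q & (s | p) & ((r <-> s) <-> r) & ~~((s <-> p) | r & r)) = 0, ~(q & (s | p) & ((r <-> s) <-> r) & ~~((s <-> p) | r & r)) = 1, so the formula = 0.
Row p=0, q=1, r=1, s=0: (q & (s | p) & ((r <-> s) <-> r) & ~~((s <-> p) | r & r)) = 0, ~(q & (s | p) & ((r <-> s) <-> r) & ~~((s <-> p) | r & r)) = 1, so the formula = 0.
Row p=1, q=1, r=0, s=1: (q & (s | p) & ((r <-> s) <-> r) & ~~((s <-> p) | r & r)) = 1, ~(q & (s | p) & ((r <-> s) <-> r) & ~~((s <-> p) | r & r)) = 0, so the formula = 1.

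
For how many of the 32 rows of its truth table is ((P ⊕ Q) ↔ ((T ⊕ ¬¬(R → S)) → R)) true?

P  Q  R  S  T  |  φ
T  T  T  T  T  |  F
T  T  T  T  F  |  F
T  T  T  F  T  |  F
T  T  T  F  F  |  F
T  T  F  T  T  |  F
T  T  F  T  F  |  T
T  T  F  F  T  |  F
T  T  F  F  F  |  T
T  F  T  T  T  |  T
T  F  T  T  F  |  T
T  F  T  F  T  |  T
T  F  T  F  F  |  T
T  F  F  T  T  |  T
T  F  F  T  F  |  F
T  F  F  F  T  |  T
T  F  F  F  F  |  F
F  T  T  T  T  |  T
F  T  T  T  F  |  T
F  T  T  F  T  |  T
F  T  T  F  F  |  T
F  T  F  T  T  |  T
F  T  F  T  F  |  F
F  T  F  F  T  |  T
F  T  F  F  F  |  F
F  F  T  T  T  |  F
F  F  T  T  F  |  F
F  F  T  F  T  |  F
F  F  T  F  F  |  F
F  F  F  T  T  |  F
F  F  F  T  F  |  T
F  F  F  F  T  |  F
F  F  F  F  F  |  T
The formula is true on 16 of the 32 rows.

16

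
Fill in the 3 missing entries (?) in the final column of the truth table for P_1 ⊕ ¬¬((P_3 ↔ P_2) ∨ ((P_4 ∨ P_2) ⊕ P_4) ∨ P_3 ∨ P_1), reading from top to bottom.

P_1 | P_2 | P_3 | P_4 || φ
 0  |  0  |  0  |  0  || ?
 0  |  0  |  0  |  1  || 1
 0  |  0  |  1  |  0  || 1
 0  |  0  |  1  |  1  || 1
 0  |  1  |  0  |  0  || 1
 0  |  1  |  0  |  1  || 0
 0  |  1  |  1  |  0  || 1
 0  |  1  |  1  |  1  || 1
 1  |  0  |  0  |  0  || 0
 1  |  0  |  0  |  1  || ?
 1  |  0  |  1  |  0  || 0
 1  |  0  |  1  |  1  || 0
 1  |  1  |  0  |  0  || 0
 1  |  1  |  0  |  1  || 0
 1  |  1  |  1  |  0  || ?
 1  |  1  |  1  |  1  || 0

1, 0, 0

Row P_1=0, P_2=0, P_3=0, P_4=0: ¬¬((P_3 ↔ P_2) ∨ ((P_4 ∨ P_2) ⊕ P_4) ∨ P_3 ∨ P_1) = 1, so the formula = 1.
Row P_1=1, P_2=0, P_3=0, P_4=1: ¬¬((P_3 ↔ P_2) ∨ ((P_4 ∨ P_2) ⊕ P_4) ∨ P_3 ∨ P_1) = 1, so the formula = 0.
Row P_1=1, P_2=1, P_3=1, P_4=0: ¬¬((P_3 ↔ P_2) ∨ ((P_4 ∨ P_2) ⊕ P_4) ∨ P_3 ∨ P_1) = 1, so the formula = 0.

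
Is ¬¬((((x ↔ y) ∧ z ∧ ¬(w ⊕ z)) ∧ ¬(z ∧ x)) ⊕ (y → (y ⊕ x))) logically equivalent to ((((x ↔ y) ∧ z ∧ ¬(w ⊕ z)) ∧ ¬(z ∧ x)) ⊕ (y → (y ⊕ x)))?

x | y | z | w | φ | ψ
- | - | - | - | - | -
1 | 1 | 1 | 1 | 0 | 0
1 | 1 | 1 | 0 | 0 | 0
1 | 1 | 0 | 1 | 0 | 0
1 | 1 | 0 | 0 | 0 | 0
1 | 0 | 1 | 1 | 1 | 1
1 | 0 | 1 | 0 | 1 | 1
1 | 0 | 0 | 1 | 1 | 1
1 | 0 | 0 | 0 | 1 | 1
0 | 1 | 1 | 1 | 1 | 1
0 | 1 | 1 | 0 | 1 | 1
0 | 1 | 0 | 1 | 1 | 1
0 | 1 | 0 | 0 | 1 | 1
0 | 0 | 1 | 1 | 0 | 0
0 | 0 | 1 | 0 | 1 | 1
0 | 0 | 0 | 1 | 1 | 1
0 | 0 | 0 | 0 | 1 | 1
The columns for φ and ψ agree on every row, so they are logically equivalent.

equivalent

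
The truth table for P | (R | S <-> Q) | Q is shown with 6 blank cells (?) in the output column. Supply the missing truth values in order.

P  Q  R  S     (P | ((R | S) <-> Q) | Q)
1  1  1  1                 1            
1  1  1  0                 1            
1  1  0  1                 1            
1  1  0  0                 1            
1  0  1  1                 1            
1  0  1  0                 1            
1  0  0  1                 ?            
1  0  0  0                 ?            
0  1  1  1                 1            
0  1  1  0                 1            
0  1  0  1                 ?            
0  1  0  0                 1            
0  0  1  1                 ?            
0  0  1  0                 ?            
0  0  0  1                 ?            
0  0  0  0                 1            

Row P=1, Q=0, R=0, S=1: (R | S <-> Q) = 0, so (P | ((R | S) <-> Q) | Q) = 1.
Row P=1, Q=0, R=0, S=0: (R | S <-> Q) = 1, so (P | ((R | S) <-> Q) | Q) = 1.
Row P=0, Q=1, R=0, S=1: (R | S <-> Q) = 1, so (P | ((R | S) <-> Q) | Q) = 1.
Row P=0, Q=0, R=1, S=1: (R | S <-> Q) = 0, so (P | ((R | S) <-> Q) | Q) = 0.
Row P=0, Q=0, R=1, S=0: (R | S <-> Q) = 0, so (P | ((R | S) <-> Q) | Q) = 0.
Row P=0, Q=0, R=0, S=1: (R | S <-> Q) = 0, so (P | ((R | S) <-> Q) | Q) = 0.

1, 1, 1, 0, 0, 0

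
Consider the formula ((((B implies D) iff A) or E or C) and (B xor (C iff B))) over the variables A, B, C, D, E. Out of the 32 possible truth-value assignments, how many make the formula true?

A  B  C  D  E  |  φ
1  1  1  1  1  |  0
1  1  1  1  0  |  0
1  1  1  0  1  |  0
1  1  1  0  0  |  0
1  1  0  1  1  |  1
1  1  0  1  0  |  1
1  1  0  0  1  |  1
1  1  0  0  0  |  0
1  0  1  1  1  |  0
1  0  1  1  0  |  0
1  0  1  0  1  |  0
1  0  1  0  0  |  0
1  0  0  1  1  |  1
1  0  0  1  0  |  1
1  0  0  0  1  |  1
1  0  0  0  0  |  1
0  1  1  1  1  |  0
0  1  1  1  0  |  0
0  1  1  0  1  |  0
0  1  1  0  0  |  0
0  1  0  1  1  |  1
0  1  0  1  0  |  0
0  1  0  0  1  |  1
0  1  0  0  0  |  1
0  0  1  1  1  |  0
0  0  1  1  0  |  0
0  0  1  0  1  |  0
0  0  1  0  0  |  0
0  0  0  1  1  |  1
0  0  0  1  0  |  0
0  0  0  0  1  |  1
0  0  0  0  0  |  0
The formula is true on 12 of the 32 rows.

12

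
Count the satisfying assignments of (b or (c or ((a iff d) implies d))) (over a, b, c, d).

15

a | b | c | d || φ
F | F | F | F || F
F | F | F | T || T
F | F | T | F || T
F | F | T | T || T
F | T | F | F || T
F | T | F | T || T
F | T | T | F || T
F | T | T | T || T
T | F | F | F || T
T | F | F | T || T
T | F | T | F || T
T | F | T | T || T
T | T | F | F || T
T | T | F | T || T
T | T | T | F || T
T | T | T | T || T
The formula is true on 15 of the 16 rows.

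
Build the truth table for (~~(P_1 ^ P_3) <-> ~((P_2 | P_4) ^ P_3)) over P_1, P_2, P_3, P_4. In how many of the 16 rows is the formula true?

8

P_1 | P_2 | P_3 | P_4 | φ
--- | --- | --- | --- | -
 T  |  T  |  T  |  T  | F
 T  |  T  |  T  |  F  | F
 T  |  T  |  F  |  T  | F
 T  |  T  |  F  |  F  | F
 T  |  F  |  T  |  T  | F
 T  |  F  |  T  |  F  | T
 T  |  F  |  F  |  T  | F
 T  |  F  |  F  |  F  | T
 F  |  T  |  T  |  T  | T
 F  |  T  |  T  |  F  | T
 F  |  T  |  F  |  T  | T
 F  |  T  |  F  |  F  | T
 F  |  F  |  T  |  T  | T
 F  |  F  |  T  |  F  | F
 F  |  F  |  F  |  T  | T
 F  |  F  |  F  |  F  | F
The formula is true on 8 of the 16 rows.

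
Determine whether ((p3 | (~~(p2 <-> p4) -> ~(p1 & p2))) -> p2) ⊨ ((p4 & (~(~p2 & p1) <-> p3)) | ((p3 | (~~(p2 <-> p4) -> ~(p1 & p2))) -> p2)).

p1 | p2 | p3 | p4 | φ | ψ
-- | -- | -- | -- | - | -
1  | 1  | 1  | 1  | 1 | 1
1  | 1  | 1  | 0  | 1 | 1
1  | 1  | 0  | 1  | 1 | 1
1  | 1  | 0  | 0  | 1 | 1
1  | 0  | 1  | 1  | 0 | 0
1  | 0  | 1  | 0  | 0 | 0
1  | 0  | 0  | 1  | 0 | 1
1  | 0  | 0  | 0  | 0 | 0
0  | 1  | 1  | 1  | 1 | 1
0  | 1  | 1  | 0  | 1 | 1
0  | 1  | 0  | 1  | 1 | 1
0  | 1  | 0  | 0  | 1 | 1
0  | 0  | 1  | 1  | 0 | 1
0  | 0  | 1  | 0  | 0 | 0
0  | 0  | 0  | 1  | 0 | 0
0  | 0  | 0  | 0  | 0 | 0
In every row where φ is true, ψ is also true, so φ ⊨ ψ.

yes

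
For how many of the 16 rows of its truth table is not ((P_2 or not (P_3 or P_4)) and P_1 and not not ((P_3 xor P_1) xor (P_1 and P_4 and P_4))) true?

P_1 | P_2 | P_3 | P_4 || (P_3 or P_4) | not (P_3 or P_4) | (P_2 or not (P_3 or P_4)) | (P_3 xor P_1) | (P_1 and P_4 and P_4) | φ
 T  |  T  |  T  |  T  ||      T       |        F         |             T             |       F       |           T           | F
 T  |  T  |  T  |  F  ||      T       |        F         |             T             |       F       |           F           | T
 T  |  T  |  F  |  T  ||      T       |        F         |             T             |       T       |           T           | T
 T  |  T  |  F  |  F  ||      F       |        T         |             T             |       T       |           F           | F
 T  |  F  |  T  |  T  ||      T       |        F         |             F             |       F       |           T           | T
 T  |  F  |  T  |  F  ||      T       |        F         |             F             |       F       |           F           | T
 T  |  F  |  F  |  T  ||      T       |        F         |             F             |       T       |           T           | T
 T  |  F  |  F  |  F  ||      F       |        T         |             T             |       T       |           F           | F
 F  |  T  |  T  |  T  ||      T       |        F         |             T             |       T       |           F           | T
 F  |  T  |  T  |  F  ||      T       |        F         |             T             |       T       |           F           | T
 F  |  T  |  F  |  T  ||      T       |        F         |             T             |       F       |           F           | T
 F  |  T  |  F  |  F  ||      F       |        T         |             T             |       F       |           F           | T
 F  |  F  |  T  |  T  ||      T       |        F         |             F             |       T       |           F           | T
 F  |  F  |  T  |  F  ||      T       |        F         |             F             |       T       |           F           | T
 F  |  F  |  F  |  T  ||      T       |        F         |             F             |       F       |           F           | T
 F  |  F  |  F  |  F  ||      F       |        T         |             T             |       F       |           F           | T
The formula is true on 13 of the 16 rows.

13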